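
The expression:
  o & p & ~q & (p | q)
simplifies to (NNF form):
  o & p & ~q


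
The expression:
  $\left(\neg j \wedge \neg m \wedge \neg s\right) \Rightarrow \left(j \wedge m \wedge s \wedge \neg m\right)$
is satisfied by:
  {m: True, s: True, j: True}
  {m: True, s: True, j: False}
  {m: True, j: True, s: False}
  {m: True, j: False, s: False}
  {s: True, j: True, m: False}
  {s: True, j: False, m: False}
  {j: True, s: False, m: False}


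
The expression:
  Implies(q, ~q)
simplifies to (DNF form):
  ~q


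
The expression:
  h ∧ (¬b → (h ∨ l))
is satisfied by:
  {h: True}


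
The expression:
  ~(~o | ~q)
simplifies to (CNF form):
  o & q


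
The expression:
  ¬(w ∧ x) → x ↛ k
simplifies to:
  x ∧ (w ∨ ¬k)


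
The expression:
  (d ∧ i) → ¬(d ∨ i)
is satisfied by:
  {d: False, i: False}
  {i: True, d: False}
  {d: True, i: False}


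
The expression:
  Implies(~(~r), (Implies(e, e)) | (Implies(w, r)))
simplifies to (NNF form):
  True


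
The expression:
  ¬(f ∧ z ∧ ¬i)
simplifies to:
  i ∨ ¬f ∨ ¬z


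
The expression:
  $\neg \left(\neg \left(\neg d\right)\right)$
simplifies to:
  $\neg d$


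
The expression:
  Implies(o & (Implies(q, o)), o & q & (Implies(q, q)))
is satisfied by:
  {q: True, o: False}
  {o: False, q: False}
  {o: True, q: True}


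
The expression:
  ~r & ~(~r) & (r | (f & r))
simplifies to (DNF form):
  False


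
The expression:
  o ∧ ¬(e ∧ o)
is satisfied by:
  {o: True, e: False}


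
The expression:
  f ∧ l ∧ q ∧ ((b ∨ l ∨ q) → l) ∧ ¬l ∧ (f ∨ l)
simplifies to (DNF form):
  False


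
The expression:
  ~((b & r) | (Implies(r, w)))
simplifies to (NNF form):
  r & ~b & ~w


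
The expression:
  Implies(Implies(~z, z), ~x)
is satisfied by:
  {z: False, x: False}
  {x: True, z: False}
  {z: True, x: False}


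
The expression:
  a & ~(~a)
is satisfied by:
  {a: True}


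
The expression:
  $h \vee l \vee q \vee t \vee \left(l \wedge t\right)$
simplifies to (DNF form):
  $h \vee l \vee q \vee t$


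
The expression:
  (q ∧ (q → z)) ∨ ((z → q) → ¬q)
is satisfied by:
  {z: True, q: False}
  {q: False, z: False}
  {q: True, z: True}


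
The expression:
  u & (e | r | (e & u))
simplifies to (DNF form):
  (e & u) | (r & u)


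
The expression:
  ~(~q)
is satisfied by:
  {q: True}


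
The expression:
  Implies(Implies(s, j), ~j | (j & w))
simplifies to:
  w | ~j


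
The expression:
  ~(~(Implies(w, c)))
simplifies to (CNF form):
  c | ~w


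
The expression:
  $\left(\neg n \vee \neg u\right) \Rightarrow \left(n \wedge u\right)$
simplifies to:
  $n \wedge u$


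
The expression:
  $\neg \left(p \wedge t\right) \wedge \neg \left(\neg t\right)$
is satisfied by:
  {t: True, p: False}


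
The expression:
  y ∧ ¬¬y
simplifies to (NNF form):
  y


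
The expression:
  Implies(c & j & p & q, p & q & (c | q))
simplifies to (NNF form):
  True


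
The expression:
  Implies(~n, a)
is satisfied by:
  {n: True, a: True}
  {n: True, a: False}
  {a: True, n: False}


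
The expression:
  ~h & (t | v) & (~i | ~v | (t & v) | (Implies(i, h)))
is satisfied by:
  {t: True, v: True, h: False, i: False}
  {t: True, v: False, h: False, i: False}
  {i: True, t: True, v: True, h: False}
  {i: True, t: True, v: False, h: False}
  {v: True, i: False, h: False, t: False}


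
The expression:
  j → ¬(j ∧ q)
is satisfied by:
  {q: False, j: False}
  {j: True, q: False}
  {q: True, j: False}


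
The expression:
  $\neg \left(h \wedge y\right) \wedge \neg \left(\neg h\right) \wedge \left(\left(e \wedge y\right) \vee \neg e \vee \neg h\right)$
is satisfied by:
  {h: True, y: False, e: False}


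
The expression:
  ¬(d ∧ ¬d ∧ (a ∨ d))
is always true.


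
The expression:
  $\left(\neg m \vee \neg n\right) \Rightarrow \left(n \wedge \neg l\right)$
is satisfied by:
  {n: True, m: True, l: False}
  {n: True, l: False, m: False}
  {n: True, m: True, l: True}


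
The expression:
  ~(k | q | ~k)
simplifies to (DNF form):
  False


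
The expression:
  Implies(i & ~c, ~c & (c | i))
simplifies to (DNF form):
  True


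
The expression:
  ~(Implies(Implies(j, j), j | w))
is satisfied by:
  {w: False, j: False}


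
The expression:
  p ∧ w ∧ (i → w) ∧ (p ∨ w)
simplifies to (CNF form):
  p ∧ w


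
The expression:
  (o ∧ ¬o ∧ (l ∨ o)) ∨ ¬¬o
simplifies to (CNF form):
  o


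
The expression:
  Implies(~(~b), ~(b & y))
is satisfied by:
  {y: False, b: False}
  {b: True, y: False}
  {y: True, b: False}


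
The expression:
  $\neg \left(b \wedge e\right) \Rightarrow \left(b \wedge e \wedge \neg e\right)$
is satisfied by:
  {e: True, b: True}


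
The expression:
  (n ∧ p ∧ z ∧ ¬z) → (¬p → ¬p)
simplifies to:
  True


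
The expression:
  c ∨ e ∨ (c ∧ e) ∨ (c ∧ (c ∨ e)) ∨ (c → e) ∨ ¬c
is always true.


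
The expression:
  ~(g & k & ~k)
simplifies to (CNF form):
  True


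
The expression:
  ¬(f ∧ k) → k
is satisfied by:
  {k: True}


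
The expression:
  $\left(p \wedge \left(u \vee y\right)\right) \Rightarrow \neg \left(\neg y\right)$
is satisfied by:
  {y: True, p: False, u: False}
  {p: False, u: False, y: False}
  {y: True, u: True, p: False}
  {u: True, p: False, y: False}
  {y: True, p: True, u: False}
  {p: True, y: False, u: False}
  {y: True, u: True, p: True}


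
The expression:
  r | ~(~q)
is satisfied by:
  {r: True, q: True}
  {r: True, q: False}
  {q: True, r: False}


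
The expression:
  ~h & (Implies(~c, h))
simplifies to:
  c & ~h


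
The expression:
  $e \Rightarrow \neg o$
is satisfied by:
  {e: False, o: False}
  {o: True, e: False}
  {e: True, o: False}


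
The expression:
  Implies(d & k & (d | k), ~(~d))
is always true.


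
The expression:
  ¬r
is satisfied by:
  {r: False}


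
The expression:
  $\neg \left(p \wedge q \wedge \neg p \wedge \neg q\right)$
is always true.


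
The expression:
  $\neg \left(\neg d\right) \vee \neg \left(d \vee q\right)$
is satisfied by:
  {d: True, q: False}
  {q: False, d: False}
  {q: True, d: True}


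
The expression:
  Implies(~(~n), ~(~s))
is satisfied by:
  {s: True, n: False}
  {n: False, s: False}
  {n: True, s: True}


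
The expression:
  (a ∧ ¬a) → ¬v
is always true.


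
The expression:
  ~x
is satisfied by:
  {x: False}


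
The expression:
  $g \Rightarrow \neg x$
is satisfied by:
  {g: False, x: False}
  {x: True, g: False}
  {g: True, x: False}


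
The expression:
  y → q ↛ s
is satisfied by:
  {q: True, y: False, s: False}
  {q: False, y: False, s: False}
  {s: True, q: True, y: False}
  {s: True, q: False, y: False}
  {y: True, q: True, s: False}


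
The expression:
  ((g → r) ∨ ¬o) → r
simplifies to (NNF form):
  r ∨ (g ∧ o)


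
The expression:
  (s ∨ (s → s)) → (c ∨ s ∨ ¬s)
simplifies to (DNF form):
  True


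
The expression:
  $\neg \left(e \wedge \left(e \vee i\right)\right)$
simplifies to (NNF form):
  $\neg e$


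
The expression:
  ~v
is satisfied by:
  {v: False}


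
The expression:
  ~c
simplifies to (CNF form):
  ~c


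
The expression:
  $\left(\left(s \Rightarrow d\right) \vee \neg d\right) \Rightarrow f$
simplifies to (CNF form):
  $f$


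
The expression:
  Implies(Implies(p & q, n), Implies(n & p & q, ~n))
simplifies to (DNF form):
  ~n | ~p | ~q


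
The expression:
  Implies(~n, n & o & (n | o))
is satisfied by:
  {n: True}


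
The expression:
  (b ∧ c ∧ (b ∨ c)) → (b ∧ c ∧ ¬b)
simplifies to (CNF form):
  ¬b ∨ ¬c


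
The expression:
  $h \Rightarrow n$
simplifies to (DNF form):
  $n \vee \neg h$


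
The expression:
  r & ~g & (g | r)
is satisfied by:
  {r: True, g: False}


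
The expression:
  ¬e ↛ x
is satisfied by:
  {x: True, e: False}
  {e: False, x: False}
  {e: True, x: True}


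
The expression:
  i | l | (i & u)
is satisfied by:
  {i: True, l: True}
  {i: True, l: False}
  {l: True, i: False}


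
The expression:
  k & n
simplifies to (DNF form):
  k & n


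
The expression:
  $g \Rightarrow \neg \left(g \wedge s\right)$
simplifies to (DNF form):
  $\neg g \vee \neg s$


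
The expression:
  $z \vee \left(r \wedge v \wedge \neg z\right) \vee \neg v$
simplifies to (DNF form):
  $r \vee z \vee \neg v$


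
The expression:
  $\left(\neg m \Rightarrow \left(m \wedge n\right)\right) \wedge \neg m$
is never true.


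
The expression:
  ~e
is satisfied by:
  {e: False}


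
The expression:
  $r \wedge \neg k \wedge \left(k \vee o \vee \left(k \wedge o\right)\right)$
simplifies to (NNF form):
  $o \wedge r \wedge \neg k$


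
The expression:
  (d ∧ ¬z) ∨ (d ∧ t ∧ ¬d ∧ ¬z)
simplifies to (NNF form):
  d ∧ ¬z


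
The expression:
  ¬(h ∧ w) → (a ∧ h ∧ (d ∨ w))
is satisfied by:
  {h: True, a: True, w: True, d: True}
  {h: True, a: True, w: True, d: False}
  {h: True, w: True, d: True, a: False}
  {h: True, w: True, d: False, a: False}
  {h: True, a: True, d: True, w: False}


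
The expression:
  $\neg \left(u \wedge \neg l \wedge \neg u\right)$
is always true.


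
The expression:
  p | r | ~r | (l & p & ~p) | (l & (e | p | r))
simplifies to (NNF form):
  True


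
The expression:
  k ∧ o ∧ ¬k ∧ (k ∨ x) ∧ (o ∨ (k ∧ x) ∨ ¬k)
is never true.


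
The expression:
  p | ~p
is always true.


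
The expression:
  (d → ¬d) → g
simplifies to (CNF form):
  d ∨ g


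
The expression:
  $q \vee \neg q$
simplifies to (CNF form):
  $\text{True}$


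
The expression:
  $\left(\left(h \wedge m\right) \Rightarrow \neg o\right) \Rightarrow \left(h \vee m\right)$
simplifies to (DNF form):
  $h \vee m$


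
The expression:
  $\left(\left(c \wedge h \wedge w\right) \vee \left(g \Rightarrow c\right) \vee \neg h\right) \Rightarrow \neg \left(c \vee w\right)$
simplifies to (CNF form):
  $\neg c \wedge \left(g \vee \neg w\right) \wedge \left(h \vee \neg w\right)$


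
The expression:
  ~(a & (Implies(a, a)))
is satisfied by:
  {a: False}


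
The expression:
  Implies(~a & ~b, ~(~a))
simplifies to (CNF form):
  a | b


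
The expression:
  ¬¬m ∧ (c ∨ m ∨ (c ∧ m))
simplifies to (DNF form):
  m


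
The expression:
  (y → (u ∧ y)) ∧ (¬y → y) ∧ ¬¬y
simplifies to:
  u ∧ y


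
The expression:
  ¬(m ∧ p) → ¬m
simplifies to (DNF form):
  p ∨ ¬m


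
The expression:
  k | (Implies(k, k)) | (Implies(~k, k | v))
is always true.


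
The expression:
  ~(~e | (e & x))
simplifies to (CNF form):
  e & ~x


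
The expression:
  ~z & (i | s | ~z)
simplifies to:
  ~z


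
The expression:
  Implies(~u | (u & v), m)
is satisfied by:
  {m: True, u: True, v: False}
  {m: True, u: False, v: False}
  {m: True, v: True, u: True}
  {m: True, v: True, u: False}
  {u: True, v: False, m: False}


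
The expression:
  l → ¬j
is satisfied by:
  {l: False, j: False}
  {j: True, l: False}
  {l: True, j: False}


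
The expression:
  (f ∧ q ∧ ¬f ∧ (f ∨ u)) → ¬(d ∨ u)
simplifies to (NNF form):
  True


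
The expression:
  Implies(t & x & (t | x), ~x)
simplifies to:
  ~t | ~x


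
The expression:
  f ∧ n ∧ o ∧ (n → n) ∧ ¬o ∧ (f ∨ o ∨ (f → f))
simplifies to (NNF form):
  False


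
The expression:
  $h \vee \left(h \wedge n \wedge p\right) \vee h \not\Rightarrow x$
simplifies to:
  $h$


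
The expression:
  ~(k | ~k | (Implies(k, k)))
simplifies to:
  False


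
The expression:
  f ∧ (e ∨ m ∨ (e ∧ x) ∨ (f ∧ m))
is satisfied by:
  {f: True, m: True, e: True}
  {f: True, m: True, e: False}
  {f: True, e: True, m: False}


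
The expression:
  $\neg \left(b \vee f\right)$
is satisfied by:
  {f: False, b: False}


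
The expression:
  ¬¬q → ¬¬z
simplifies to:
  z ∨ ¬q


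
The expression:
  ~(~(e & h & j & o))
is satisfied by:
  {h: True, j: True, e: True, o: True}


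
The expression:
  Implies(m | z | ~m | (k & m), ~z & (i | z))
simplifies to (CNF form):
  i & ~z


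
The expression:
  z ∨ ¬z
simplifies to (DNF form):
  True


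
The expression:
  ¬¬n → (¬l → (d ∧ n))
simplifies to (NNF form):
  d ∨ l ∨ ¬n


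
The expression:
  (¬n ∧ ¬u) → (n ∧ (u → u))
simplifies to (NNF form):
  n ∨ u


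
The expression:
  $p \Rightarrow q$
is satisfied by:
  {q: True, p: False}
  {p: False, q: False}
  {p: True, q: True}


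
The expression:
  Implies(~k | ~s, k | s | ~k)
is always true.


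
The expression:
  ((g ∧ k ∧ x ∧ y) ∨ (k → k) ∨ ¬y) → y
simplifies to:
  y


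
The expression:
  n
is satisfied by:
  {n: True}


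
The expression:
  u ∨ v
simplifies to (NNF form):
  u ∨ v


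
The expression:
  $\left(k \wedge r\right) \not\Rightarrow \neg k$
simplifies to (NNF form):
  $k \wedge r$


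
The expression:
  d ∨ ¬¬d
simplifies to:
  d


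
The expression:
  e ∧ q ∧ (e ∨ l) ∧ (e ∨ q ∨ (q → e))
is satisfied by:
  {e: True, q: True}


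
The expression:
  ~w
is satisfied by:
  {w: False}


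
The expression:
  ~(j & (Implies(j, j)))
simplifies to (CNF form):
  ~j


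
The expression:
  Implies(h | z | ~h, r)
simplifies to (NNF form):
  r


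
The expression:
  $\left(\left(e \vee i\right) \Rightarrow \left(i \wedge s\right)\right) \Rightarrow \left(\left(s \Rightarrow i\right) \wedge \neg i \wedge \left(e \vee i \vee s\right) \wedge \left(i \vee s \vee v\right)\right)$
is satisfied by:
  {e: True, s: False, i: False}
  {i: True, e: True, s: False}
  {i: True, e: False, s: False}
  {s: True, e: True, i: False}


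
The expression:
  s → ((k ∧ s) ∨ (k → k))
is always true.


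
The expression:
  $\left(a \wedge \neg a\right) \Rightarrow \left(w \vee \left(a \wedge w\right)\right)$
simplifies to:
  $\text{True}$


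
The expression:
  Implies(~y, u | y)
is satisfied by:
  {y: True, u: True}
  {y: True, u: False}
  {u: True, y: False}


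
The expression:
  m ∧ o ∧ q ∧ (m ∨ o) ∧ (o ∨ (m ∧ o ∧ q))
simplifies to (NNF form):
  m ∧ o ∧ q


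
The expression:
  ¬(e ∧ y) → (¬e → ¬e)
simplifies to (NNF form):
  True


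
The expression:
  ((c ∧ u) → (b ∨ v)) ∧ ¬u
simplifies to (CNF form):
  ¬u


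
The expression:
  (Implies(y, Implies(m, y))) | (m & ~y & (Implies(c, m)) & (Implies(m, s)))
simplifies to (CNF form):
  True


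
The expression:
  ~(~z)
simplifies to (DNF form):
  z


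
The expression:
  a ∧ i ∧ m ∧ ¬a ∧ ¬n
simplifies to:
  False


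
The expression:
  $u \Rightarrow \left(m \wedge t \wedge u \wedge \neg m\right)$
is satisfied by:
  {u: False}


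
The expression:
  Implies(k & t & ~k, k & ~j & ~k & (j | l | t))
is always true.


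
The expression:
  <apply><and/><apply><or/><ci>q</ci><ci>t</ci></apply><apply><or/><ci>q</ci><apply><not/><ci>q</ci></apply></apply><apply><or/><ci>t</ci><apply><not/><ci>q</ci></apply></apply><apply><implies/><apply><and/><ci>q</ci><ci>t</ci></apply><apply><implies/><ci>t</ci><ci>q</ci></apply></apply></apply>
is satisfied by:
  {t: True}


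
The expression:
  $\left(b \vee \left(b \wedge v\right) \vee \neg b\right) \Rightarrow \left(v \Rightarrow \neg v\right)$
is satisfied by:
  {v: False}


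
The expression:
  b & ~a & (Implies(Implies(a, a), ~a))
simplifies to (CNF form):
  b & ~a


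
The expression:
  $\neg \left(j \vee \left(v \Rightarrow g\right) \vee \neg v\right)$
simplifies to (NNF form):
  $v \wedge \neg g \wedge \neg j$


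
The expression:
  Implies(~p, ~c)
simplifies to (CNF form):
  p | ~c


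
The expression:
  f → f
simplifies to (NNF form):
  True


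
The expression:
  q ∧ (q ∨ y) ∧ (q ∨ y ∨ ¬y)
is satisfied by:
  {q: True}


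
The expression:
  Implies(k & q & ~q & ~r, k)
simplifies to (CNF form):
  True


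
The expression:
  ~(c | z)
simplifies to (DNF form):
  ~c & ~z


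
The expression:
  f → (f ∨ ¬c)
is always true.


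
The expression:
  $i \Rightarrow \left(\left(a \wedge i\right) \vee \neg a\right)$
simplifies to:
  $\text{True}$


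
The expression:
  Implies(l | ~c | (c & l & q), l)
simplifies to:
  c | l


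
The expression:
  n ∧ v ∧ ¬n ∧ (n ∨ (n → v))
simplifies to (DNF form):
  False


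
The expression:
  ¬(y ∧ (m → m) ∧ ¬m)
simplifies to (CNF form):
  m ∨ ¬y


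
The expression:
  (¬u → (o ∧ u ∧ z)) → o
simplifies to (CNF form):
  o ∨ ¬u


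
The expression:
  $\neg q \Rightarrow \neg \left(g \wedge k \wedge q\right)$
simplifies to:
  $\text{True}$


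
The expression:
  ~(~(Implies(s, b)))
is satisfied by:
  {b: True, s: False}
  {s: False, b: False}
  {s: True, b: True}


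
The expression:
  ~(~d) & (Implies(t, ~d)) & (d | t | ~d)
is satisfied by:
  {d: True, t: False}


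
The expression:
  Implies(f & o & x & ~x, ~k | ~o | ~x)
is always true.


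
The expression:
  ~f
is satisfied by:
  {f: False}


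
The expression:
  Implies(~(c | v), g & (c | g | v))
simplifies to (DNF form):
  c | g | v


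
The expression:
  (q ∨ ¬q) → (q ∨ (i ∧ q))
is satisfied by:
  {q: True}


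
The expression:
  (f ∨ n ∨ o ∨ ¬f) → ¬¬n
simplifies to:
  n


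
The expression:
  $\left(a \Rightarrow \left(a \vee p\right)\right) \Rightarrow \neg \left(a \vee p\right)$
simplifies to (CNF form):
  $\neg a \wedge \neg p$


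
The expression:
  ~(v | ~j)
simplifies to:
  j & ~v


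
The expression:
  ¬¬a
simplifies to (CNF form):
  a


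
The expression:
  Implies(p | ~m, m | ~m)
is always true.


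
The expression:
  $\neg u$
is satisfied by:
  {u: False}


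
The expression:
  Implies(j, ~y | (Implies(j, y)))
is always true.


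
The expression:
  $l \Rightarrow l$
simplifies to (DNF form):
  $\text{True}$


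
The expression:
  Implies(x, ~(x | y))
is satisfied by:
  {x: False}


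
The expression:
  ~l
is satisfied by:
  {l: False}


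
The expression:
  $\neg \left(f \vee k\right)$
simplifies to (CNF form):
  $\neg f \wedge \neg k$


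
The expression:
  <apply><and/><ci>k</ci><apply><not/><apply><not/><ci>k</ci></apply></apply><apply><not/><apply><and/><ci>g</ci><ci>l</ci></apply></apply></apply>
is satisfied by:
  {k: True, l: False, g: False}
  {g: True, k: True, l: False}
  {l: True, k: True, g: False}


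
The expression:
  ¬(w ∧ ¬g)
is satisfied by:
  {g: True, w: False}
  {w: False, g: False}
  {w: True, g: True}


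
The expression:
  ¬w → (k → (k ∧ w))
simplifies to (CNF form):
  w ∨ ¬k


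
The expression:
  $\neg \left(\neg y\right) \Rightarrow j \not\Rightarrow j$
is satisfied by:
  {y: False}


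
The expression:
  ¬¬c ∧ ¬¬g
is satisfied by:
  {c: True, g: True}


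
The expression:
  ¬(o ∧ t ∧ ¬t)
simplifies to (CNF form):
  True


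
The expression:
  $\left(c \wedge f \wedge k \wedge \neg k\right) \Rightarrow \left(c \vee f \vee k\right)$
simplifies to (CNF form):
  $\text{True}$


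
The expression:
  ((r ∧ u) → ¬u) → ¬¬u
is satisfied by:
  {u: True}


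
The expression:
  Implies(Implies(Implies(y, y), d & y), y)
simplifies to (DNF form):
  True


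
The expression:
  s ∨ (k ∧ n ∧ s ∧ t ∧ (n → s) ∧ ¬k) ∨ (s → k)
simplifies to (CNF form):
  True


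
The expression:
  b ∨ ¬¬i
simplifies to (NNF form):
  b ∨ i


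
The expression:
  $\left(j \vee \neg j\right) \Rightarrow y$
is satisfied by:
  {y: True}


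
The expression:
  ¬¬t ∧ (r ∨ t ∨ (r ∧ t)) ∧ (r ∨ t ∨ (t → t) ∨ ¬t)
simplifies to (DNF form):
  t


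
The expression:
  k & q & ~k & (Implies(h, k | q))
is never true.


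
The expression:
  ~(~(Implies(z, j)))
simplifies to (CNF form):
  j | ~z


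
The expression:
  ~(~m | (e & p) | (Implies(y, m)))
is never true.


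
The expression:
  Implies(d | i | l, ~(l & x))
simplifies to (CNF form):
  ~l | ~x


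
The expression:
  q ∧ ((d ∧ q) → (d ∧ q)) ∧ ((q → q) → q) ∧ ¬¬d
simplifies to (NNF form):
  d ∧ q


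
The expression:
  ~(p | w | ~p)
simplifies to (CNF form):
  False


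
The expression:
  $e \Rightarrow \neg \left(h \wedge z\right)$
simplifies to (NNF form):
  $\neg e \vee \neg h \vee \neg z$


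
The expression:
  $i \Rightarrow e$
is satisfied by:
  {e: True, i: False}
  {i: False, e: False}
  {i: True, e: True}


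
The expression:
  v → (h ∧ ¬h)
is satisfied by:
  {v: False}


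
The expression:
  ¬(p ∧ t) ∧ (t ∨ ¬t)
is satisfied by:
  {p: False, t: False}
  {t: True, p: False}
  {p: True, t: False}


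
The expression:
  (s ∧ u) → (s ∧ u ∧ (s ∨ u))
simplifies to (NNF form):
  True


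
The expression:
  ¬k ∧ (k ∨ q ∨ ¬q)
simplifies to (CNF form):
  ¬k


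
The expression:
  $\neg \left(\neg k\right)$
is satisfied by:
  {k: True}


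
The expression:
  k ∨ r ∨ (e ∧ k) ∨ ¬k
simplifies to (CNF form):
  True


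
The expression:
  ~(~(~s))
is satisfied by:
  {s: False}


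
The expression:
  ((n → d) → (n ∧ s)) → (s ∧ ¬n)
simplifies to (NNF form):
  (d ∧ ¬s) ∨ ¬n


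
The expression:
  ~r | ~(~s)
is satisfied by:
  {s: True, r: False}
  {r: False, s: False}
  {r: True, s: True}


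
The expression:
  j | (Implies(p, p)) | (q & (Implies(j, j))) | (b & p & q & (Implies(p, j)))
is always true.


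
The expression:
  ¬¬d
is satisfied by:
  {d: True}


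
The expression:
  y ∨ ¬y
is always true.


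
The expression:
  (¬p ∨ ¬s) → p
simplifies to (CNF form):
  p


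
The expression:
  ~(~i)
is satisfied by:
  {i: True}


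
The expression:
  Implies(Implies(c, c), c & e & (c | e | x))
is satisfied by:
  {c: True, e: True}


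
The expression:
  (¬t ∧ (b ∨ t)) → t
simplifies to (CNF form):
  t ∨ ¬b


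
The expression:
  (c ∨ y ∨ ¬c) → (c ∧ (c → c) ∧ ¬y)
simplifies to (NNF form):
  c ∧ ¬y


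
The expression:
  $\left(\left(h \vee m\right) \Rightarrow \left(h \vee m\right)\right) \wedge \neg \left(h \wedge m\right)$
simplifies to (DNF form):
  $\neg h \vee \neg m$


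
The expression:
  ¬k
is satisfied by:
  {k: False}


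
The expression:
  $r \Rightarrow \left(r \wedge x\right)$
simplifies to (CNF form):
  $x \vee \neg r$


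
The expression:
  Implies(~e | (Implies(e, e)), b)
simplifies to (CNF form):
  b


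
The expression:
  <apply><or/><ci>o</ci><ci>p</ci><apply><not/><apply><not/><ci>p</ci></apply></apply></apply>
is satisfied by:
  {o: True, p: True}
  {o: True, p: False}
  {p: True, o: False}


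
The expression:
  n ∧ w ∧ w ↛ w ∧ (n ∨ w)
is never true.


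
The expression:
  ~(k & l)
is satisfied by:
  {l: False, k: False}
  {k: True, l: False}
  {l: True, k: False}


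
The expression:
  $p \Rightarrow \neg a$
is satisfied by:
  {p: False, a: False}
  {a: True, p: False}
  {p: True, a: False}


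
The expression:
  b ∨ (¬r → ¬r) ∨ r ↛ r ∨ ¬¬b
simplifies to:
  True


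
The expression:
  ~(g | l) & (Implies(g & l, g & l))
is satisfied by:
  {g: False, l: False}


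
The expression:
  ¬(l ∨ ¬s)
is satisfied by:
  {s: True, l: False}


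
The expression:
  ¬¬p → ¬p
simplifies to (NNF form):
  ¬p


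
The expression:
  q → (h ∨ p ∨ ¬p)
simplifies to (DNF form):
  True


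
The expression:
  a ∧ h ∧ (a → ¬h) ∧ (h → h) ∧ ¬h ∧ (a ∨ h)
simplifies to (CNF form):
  False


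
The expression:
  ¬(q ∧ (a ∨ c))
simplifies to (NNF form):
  (¬a ∧ ¬c) ∨ ¬q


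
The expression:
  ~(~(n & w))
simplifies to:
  n & w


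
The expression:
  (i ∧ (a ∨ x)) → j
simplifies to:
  j ∨ (¬a ∧ ¬x) ∨ ¬i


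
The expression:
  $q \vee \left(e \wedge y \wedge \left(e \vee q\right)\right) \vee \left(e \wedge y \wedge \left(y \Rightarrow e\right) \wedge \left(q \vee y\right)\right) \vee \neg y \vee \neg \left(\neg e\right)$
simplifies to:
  $e \vee q \vee \neg y$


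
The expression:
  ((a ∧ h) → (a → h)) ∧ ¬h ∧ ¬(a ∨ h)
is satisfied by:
  {h: False, a: False}


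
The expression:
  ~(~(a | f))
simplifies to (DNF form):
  a | f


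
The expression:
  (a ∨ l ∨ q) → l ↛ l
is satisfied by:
  {q: False, l: False, a: False}


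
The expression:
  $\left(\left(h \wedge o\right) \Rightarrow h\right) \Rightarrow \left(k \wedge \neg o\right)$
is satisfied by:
  {k: True, o: False}


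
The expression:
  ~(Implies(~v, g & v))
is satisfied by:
  {v: False}


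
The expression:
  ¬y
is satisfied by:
  {y: False}


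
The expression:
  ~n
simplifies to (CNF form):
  ~n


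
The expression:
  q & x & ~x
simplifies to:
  False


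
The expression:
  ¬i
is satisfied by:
  {i: False}


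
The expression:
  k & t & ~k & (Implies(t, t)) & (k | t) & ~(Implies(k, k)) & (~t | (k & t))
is never true.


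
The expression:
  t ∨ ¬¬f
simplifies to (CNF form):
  f ∨ t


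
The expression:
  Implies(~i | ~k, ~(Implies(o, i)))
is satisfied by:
  {k: True, o: True, i: False}
  {o: True, i: False, k: False}
  {k: True, o: True, i: True}
  {k: True, i: True, o: False}


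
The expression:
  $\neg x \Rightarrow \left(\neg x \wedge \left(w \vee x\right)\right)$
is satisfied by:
  {x: True, w: True}
  {x: True, w: False}
  {w: True, x: False}


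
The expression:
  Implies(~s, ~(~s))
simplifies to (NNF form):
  s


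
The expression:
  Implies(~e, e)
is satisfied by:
  {e: True}


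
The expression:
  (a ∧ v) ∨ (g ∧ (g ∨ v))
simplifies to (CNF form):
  (a ∨ g) ∧ (g ∨ v)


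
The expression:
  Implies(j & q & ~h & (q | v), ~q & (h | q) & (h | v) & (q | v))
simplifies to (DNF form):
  h | ~j | ~q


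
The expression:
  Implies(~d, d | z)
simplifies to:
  d | z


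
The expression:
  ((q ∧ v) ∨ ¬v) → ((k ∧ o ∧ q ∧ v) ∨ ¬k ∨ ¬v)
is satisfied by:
  {o: True, k: False, q: False, v: False}
  {o: False, k: False, q: False, v: False}
  {v: True, o: True, k: False, q: False}
  {v: True, o: False, k: False, q: False}
  {o: True, q: True, v: False, k: False}
  {q: True, v: False, k: False, o: False}
  {v: True, q: True, o: True, k: False}
  {v: True, q: True, o: False, k: False}
  {o: True, k: True, v: False, q: False}
  {k: True, v: False, q: False, o: False}
  {o: True, v: True, k: True, q: False}
  {v: True, k: True, o: False, q: False}
  {o: True, q: True, k: True, v: False}
  {q: True, k: True, v: False, o: False}
  {v: True, q: True, k: True, o: True}


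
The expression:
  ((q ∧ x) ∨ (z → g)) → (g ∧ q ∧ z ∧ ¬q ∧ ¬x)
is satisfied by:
  {z: True, g: False, q: False, x: False}
  {z: True, x: True, g: False, q: False}
  {z: True, q: True, g: False, x: False}


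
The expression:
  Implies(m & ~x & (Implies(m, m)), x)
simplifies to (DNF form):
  x | ~m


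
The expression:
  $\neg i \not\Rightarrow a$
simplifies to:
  $\neg a \wedge \neg i$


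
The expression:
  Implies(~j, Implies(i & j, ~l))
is always true.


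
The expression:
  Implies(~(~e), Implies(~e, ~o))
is always true.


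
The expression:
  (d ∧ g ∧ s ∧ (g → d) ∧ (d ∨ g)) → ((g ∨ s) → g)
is always true.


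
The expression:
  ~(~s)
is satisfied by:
  {s: True}


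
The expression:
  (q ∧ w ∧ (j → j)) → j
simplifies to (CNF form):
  j ∨ ¬q ∨ ¬w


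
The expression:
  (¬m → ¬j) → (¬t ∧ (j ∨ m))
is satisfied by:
  {j: True, m: False, t: False}
  {t: True, j: True, m: False}
  {j: True, m: True, t: False}
  {m: True, t: False, j: False}


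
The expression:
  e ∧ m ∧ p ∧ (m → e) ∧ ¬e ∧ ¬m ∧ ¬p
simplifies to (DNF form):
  False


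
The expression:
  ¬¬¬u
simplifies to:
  ¬u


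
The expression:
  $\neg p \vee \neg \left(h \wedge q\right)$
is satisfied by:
  {p: False, q: False, h: False}
  {h: True, p: False, q: False}
  {q: True, p: False, h: False}
  {h: True, q: True, p: False}
  {p: True, h: False, q: False}
  {h: True, p: True, q: False}
  {q: True, p: True, h: False}


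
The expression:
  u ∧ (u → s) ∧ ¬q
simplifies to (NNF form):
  s ∧ u ∧ ¬q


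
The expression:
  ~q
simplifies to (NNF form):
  ~q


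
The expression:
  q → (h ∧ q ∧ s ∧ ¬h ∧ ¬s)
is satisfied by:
  {q: False}


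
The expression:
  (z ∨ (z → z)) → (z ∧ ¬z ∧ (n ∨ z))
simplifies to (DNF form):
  False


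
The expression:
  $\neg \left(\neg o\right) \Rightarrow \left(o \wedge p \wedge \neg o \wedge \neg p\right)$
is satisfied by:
  {o: False}


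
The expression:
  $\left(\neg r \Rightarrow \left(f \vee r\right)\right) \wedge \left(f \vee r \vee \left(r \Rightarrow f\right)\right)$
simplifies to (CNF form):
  $f \vee r$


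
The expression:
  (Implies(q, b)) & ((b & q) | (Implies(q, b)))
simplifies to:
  b | ~q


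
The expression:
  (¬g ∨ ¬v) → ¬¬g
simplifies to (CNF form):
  g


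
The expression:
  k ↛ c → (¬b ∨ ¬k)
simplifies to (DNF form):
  c ∨ ¬b ∨ ¬k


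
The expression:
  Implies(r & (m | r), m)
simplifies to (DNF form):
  m | ~r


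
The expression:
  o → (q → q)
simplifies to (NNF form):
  True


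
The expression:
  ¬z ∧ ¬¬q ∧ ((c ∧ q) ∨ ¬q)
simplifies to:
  c ∧ q ∧ ¬z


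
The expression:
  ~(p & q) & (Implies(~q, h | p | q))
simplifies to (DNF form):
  (h & ~p) | (p & ~q) | (q & ~p)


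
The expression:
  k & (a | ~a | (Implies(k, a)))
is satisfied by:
  {k: True}


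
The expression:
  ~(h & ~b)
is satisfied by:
  {b: True, h: False}
  {h: False, b: False}
  {h: True, b: True}


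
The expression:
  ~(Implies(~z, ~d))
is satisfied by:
  {d: True, z: False}


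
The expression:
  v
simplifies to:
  v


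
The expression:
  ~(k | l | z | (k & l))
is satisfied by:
  {z: False, l: False, k: False}


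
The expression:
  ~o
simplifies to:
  ~o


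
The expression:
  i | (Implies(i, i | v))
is always true.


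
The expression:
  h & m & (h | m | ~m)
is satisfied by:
  {h: True, m: True}


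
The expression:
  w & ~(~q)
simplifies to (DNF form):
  q & w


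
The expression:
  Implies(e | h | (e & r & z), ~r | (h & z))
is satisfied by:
  {z: True, e: False, r: False, h: False}
  {h: False, e: False, z: False, r: False}
  {h: True, z: True, e: False, r: False}
  {h: True, e: False, z: False, r: False}
  {z: True, e: True, h: False, r: False}
  {e: True, h: False, z: False, r: False}
  {h: True, e: True, z: True, r: False}
  {h: True, e: True, z: False, r: False}
  {r: True, z: True, h: False, e: False}
  {r: True, h: False, e: False, z: False}
  {r: True, z: True, h: True, e: False}
  {r: True, h: True, z: True, e: True}


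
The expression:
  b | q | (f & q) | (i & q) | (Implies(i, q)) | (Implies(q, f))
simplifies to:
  True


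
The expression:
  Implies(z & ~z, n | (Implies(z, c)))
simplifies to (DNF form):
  True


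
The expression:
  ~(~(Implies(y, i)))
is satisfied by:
  {i: True, y: False}
  {y: False, i: False}
  {y: True, i: True}


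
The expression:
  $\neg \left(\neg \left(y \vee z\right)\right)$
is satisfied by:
  {y: True, z: True}
  {y: True, z: False}
  {z: True, y: False}


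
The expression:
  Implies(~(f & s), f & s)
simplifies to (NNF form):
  f & s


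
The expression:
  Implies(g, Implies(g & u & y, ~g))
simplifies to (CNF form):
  ~g | ~u | ~y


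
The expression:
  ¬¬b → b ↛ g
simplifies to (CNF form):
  ¬b ∨ ¬g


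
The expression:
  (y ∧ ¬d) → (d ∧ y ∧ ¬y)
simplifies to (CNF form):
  d ∨ ¬y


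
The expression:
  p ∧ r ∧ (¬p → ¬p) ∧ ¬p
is never true.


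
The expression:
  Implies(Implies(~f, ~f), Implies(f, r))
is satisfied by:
  {r: True, f: False}
  {f: False, r: False}
  {f: True, r: True}


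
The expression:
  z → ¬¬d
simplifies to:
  d ∨ ¬z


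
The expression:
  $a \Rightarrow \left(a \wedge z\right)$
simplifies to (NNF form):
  $z \vee \neg a$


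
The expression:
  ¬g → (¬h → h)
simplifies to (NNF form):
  g ∨ h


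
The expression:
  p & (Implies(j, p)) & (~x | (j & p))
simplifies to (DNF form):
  (j & p) | (p & ~x)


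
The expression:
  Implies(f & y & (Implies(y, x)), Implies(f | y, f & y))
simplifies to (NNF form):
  True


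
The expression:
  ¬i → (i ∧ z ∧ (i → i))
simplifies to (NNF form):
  i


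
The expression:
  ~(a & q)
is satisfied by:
  {q: False, a: False}
  {a: True, q: False}
  {q: True, a: False}


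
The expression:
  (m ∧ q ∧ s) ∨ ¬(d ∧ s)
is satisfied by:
  {q: True, m: True, s: False, d: False}
  {q: True, m: False, s: False, d: False}
  {m: True, q: False, s: False, d: False}
  {q: False, m: False, s: False, d: False}
  {d: True, q: True, m: True, s: False}
  {d: True, q: True, m: False, s: False}
  {d: True, m: True, q: False, s: False}
  {d: True, m: False, q: False, s: False}
  {q: True, s: True, m: True, d: False}
  {q: True, s: True, m: False, d: False}
  {s: True, m: True, q: False, d: False}
  {s: True, q: False, m: False, d: False}
  {d: True, q: True, s: True, m: True}


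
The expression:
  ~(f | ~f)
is never true.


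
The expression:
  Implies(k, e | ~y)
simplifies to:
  e | ~k | ~y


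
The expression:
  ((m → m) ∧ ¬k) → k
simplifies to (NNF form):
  k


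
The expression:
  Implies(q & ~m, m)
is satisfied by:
  {m: True, q: False}
  {q: False, m: False}
  {q: True, m: True}


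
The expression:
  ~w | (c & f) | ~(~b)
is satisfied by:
  {b: True, f: True, c: True, w: False}
  {b: True, f: True, c: False, w: False}
  {b: True, c: True, w: False, f: False}
  {b: True, c: False, w: False, f: False}
  {f: True, c: True, w: False, b: False}
  {f: True, c: False, w: False, b: False}
  {c: True, f: False, w: False, b: False}
  {c: False, f: False, w: False, b: False}
  {b: True, f: True, w: True, c: True}
  {b: True, f: True, w: True, c: False}
  {b: True, w: True, c: True, f: False}
  {b: True, w: True, c: False, f: False}
  {f: True, w: True, c: True, b: False}


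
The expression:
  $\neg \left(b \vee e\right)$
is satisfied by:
  {e: False, b: False}


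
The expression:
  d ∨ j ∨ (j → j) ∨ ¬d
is always true.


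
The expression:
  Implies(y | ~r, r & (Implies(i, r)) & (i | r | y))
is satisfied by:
  {r: True}


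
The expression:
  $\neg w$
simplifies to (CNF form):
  $\neg w$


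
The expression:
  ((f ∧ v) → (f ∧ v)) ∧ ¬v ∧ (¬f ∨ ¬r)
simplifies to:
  ¬v ∧ (¬f ∨ ¬r)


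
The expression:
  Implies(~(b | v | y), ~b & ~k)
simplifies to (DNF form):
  b | v | y | ~k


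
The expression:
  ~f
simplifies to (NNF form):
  ~f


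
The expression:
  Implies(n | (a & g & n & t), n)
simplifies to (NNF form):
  True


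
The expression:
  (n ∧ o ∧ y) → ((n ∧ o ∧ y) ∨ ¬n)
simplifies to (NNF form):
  True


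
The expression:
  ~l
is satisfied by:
  {l: False}


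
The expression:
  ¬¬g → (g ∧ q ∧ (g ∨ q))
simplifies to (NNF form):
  q ∨ ¬g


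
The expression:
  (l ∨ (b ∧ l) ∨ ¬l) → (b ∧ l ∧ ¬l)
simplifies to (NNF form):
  False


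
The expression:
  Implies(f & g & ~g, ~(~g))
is always true.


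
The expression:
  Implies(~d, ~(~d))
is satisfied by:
  {d: True}


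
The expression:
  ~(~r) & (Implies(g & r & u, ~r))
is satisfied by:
  {r: True, g: False, u: False}
  {r: True, u: True, g: False}
  {r: True, g: True, u: False}


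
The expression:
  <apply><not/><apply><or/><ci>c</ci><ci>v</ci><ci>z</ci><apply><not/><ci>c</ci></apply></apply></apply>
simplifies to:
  <false/>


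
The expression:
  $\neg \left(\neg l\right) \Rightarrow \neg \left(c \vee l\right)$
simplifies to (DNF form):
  $\neg l$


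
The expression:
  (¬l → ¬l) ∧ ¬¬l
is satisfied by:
  {l: True}


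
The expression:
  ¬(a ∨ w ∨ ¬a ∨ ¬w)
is never true.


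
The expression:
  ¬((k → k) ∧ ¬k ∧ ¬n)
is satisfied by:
  {n: True, k: True}
  {n: True, k: False}
  {k: True, n: False}


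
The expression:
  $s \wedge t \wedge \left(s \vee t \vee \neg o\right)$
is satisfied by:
  {t: True, s: True}


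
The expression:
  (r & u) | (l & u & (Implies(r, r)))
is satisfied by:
  {u: True, r: True, l: True}
  {u: True, r: True, l: False}
  {u: True, l: True, r: False}


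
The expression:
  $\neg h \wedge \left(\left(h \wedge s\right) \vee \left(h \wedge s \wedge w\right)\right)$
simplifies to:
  $\text{False}$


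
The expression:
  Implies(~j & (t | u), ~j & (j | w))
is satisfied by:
  {w: True, j: True, u: False, t: False}
  {t: True, w: True, j: True, u: False}
  {w: True, j: True, u: True, t: False}
  {t: True, w: True, j: True, u: True}
  {w: True, u: False, j: False, t: False}
  {w: True, t: True, u: False, j: False}
  {w: True, u: True, j: False, t: False}
  {w: True, t: True, u: True, j: False}
  {j: True, t: False, u: False, w: False}
  {t: True, j: True, u: False, w: False}
  {j: True, u: True, t: False, w: False}
  {t: True, j: True, u: True, w: False}
  {t: False, u: False, j: False, w: False}


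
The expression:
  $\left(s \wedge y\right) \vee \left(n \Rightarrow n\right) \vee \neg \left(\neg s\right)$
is always true.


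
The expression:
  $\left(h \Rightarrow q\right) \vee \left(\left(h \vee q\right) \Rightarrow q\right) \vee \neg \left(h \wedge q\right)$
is always true.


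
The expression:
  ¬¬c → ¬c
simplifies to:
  ¬c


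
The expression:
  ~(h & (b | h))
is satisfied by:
  {h: False}


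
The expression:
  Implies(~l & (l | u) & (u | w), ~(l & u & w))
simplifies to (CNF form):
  True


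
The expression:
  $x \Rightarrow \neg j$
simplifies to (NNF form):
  $\neg j \vee \neg x$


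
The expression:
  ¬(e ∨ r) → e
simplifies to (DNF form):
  e ∨ r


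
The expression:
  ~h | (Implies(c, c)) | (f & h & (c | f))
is always true.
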